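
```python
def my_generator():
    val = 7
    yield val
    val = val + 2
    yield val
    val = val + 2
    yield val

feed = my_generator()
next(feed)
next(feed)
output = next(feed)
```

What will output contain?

Step 1: Trace through generator execution:
  Yield 1: val starts at 7, yield 7
  Yield 2: val = 7 + 2 = 9, yield 9
  Yield 3: val = 9 + 2 = 11, yield 11
Step 2: First next() gets 7, second next() gets the second value, third next() yields 11.
Therefore output = 11.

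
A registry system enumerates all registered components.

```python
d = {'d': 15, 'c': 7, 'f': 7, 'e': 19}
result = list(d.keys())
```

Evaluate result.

Step 1: d.keys() returns the dictionary keys in insertion order.
Therefore result = ['d', 'c', 'f', 'e'].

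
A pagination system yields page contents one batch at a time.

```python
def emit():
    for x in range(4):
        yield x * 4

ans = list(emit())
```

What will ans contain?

Step 1: For each x in range(4), yield x * 4:
  x=0: yield 0 * 4 = 0
  x=1: yield 1 * 4 = 4
  x=2: yield 2 * 4 = 8
  x=3: yield 3 * 4 = 12
Therefore ans = [0, 4, 8, 12].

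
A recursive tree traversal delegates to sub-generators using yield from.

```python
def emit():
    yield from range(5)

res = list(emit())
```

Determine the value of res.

Step 1: yield from delegates to the iterable, yielding each element.
Step 2: Collected values: [0, 1, 2, 3, 4].
Therefore res = [0, 1, 2, 3, 4].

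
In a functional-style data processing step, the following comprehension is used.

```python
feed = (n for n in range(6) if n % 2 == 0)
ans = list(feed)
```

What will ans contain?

Step 1: Filter range(6) keeping only even values:
  n=0: even, included
  n=1: odd, excluded
  n=2: even, included
  n=3: odd, excluded
  n=4: even, included
  n=5: odd, excluded
Therefore ans = [0, 2, 4].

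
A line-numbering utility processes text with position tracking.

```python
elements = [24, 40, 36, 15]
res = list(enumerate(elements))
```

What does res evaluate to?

Step 1: enumerate pairs each element with its index:
  (0, 24)
  (1, 40)
  (2, 36)
  (3, 15)
Therefore res = [(0, 24), (1, 40), (2, 36), (3, 15)].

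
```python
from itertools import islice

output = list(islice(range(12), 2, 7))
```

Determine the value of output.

Step 1: islice(range(12), 2, 7) takes elements at indices [2, 7).
Step 2: Elements: [2, 3, 4, 5, 6].
Therefore output = [2, 3, 4, 5, 6].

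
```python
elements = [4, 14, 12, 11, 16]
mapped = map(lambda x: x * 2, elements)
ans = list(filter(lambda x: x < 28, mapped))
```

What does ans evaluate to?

Step 1: Map x * 2:
  4 -> 8
  14 -> 28
  12 -> 24
  11 -> 22
  16 -> 32
Step 2: Filter for < 28:
  8: kept
  28: removed
  24: kept
  22: kept
  32: removed
Therefore ans = [8, 24, 22].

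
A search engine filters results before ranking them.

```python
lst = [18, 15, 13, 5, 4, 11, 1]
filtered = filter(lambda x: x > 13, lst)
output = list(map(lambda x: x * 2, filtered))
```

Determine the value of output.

Step 1: Filter lst for elements > 13:
  18: kept
  15: kept
  13: removed
  5: removed
  4: removed
  11: removed
  1: removed
Step 2: Map x * 2 on filtered [18, 15]:
  18 -> 36
  15 -> 30
Therefore output = [36, 30].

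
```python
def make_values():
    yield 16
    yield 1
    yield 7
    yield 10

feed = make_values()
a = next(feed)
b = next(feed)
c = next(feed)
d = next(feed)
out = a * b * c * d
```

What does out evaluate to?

Step 1: Create generator and consume all values:
  a = next(feed) = 16
  b = next(feed) = 1
  c = next(feed) = 7
  d = next(feed) = 10
Step 2: out = 16 * 1 * 7 * 10 = 1120.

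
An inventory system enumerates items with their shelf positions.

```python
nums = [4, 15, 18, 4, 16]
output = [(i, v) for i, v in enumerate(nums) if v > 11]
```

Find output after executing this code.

Step 1: Filter enumerate([4, 15, 18, 4, 16]) keeping v > 11:
  (0, 4): 4 <= 11, excluded
  (1, 15): 15 > 11, included
  (2, 18): 18 > 11, included
  (3, 4): 4 <= 11, excluded
  (4, 16): 16 > 11, included
Therefore output = [(1, 15), (2, 18), (4, 16)].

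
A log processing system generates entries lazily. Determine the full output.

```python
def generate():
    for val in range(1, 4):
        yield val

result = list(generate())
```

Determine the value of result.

Step 1: The generator yields each value from range(1, 4).
Step 2: list() consumes all yields: [1, 2, 3].
Therefore result = [1, 2, 3].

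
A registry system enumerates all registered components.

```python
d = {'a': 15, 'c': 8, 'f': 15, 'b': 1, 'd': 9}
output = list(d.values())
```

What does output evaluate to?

Step 1: d.values() returns the dictionary values in insertion order.
Therefore output = [15, 8, 15, 1, 9].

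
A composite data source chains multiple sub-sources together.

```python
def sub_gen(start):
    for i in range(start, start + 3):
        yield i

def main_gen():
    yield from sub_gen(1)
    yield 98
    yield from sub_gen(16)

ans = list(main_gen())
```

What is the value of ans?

Step 1: main_gen() delegates to sub_gen(1):
  yield 1
  yield 2
  yield 3
Step 2: yield 98
Step 3: Delegates to sub_gen(16):
  yield 16
  yield 17
  yield 18
Therefore ans = [1, 2, 3, 98, 16, 17, 18].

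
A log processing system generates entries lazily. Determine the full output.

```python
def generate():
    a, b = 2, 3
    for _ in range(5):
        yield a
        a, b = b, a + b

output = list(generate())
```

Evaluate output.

Step 1: Fibonacci-like sequence starting with a=2, b=3:
  Iteration 1: yield a=2, then a,b = 3,5
  Iteration 2: yield a=3, then a,b = 5,8
  Iteration 3: yield a=5, then a,b = 8,13
  Iteration 4: yield a=8, then a,b = 13,21
  Iteration 5: yield a=13, then a,b = 21,34
Therefore output = [2, 3, 5, 8, 13].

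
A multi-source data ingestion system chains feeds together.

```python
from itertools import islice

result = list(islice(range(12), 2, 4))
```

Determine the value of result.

Step 1: islice(range(12), 2, 4) takes elements at indices [2, 4).
Step 2: Elements: [2, 3].
Therefore result = [2, 3].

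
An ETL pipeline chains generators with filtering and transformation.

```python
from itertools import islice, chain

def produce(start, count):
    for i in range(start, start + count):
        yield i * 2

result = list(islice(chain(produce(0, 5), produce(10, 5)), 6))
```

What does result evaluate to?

Step 1: produce(0, 5) yields [0, 2, 4, 6, 8].
Step 2: produce(10, 5) yields [20, 22, 24, 26, 28].
Step 3: chain concatenates: [0, 2, 4, 6, 8, 20, 22, 24, 26, 28].
Step 4: islice takes first 6: [0, 2, 4, 6, 8, 20].
Therefore result = [0, 2, 4, 6, 8, 20].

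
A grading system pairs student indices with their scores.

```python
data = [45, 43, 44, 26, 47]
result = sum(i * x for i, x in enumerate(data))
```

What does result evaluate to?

Step 1: Compute i * x for each (i, x) in enumerate([45, 43, 44, 26, 47]):
  i=0, x=45: 0*45 = 0
  i=1, x=43: 1*43 = 43
  i=2, x=44: 2*44 = 88
  i=3, x=26: 3*26 = 78
  i=4, x=47: 4*47 = 188
Step 2: sum = 0 + 43 + 88 + 78 + 188 = 397.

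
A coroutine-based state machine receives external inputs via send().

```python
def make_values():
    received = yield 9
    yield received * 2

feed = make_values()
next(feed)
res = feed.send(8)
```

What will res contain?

Step 1: next(feed) advances to first yield, producing 9.
Step 2: send(8) resumes, received = 8.
Step 3: yield received * 2 = 8 * 2 = 16.
Therefore res = 16.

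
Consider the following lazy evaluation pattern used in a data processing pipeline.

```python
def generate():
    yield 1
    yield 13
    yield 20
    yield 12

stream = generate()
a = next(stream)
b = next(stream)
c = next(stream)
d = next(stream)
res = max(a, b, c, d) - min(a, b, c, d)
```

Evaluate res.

Step 1: Create generator and consume all values:
  a = next(stream) = 1
  b = next(stream) = 13
  c = next(stream) = 20
  d = next(stream) = 12
Step 2: max = 20, min = 1, res = 20 - 1 = 19.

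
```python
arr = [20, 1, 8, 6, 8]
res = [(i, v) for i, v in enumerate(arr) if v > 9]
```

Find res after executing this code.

Step 1: Filter enumerate([20, 1, 8, 6, 8]) keeping v > 9:
  (0, 20): 20 > 9, included
  (1, 1): 1 <= 9, excluded
  (2, 8): 8 <= 9, excluded
  (3, 6): 6 <= 9, excluded
  (4, 8): 8 <= 9, excluded
Therefore res = [(0, 20)].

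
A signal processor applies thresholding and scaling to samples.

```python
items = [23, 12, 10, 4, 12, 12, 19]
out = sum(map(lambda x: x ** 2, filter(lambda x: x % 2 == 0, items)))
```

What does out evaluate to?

Step 1: Filter even numbers from [23, 12, 10, 4, 12, 12, 19]: [12, 10, 4, 12, 12]
Step 2: Square each: [144, 100, 16, 144, 144]
Step 3: Sum = 548.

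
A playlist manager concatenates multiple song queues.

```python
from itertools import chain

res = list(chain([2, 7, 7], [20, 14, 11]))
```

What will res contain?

Step 1: chain() concatenates iterables: [2, 7, 7] + [20, 14, 11].
Therefore res = [2, 7, 7, 20, 14, 11].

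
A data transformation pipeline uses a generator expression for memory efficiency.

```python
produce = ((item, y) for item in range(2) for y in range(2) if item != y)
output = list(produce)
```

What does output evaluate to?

Step 1: Nested generator over range(2) x range(2) where item != y:
  (0, 0): excluded (item == y)
  (0, 1): included
  (1, 0): included
  (1, 1): excluded (item == y)
Therefore output = [(0, 1), (1, 0)].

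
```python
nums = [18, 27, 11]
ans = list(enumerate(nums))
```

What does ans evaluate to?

Step 1: enumerate pairs each element with its index:
  (0, 18)
  (1, 27)
  (2, 11)
Therefore ans = [(0, 18), (1, 27), (2, 11)].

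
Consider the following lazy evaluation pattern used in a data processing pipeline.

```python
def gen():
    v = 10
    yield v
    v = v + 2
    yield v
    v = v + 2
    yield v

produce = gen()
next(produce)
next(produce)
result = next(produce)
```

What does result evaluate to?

Step 1: Trace through generator execution:
  Yield 1: v starts at 10, yield 10
  Yield 2: v = 10 + 2 = 12, yield 12
  Yield 3: v = 12 + 2 = 14, yield 14
Step 2: First next() gets 10, second next() gets the second value, third next() yields 14.
Therefore result = 14.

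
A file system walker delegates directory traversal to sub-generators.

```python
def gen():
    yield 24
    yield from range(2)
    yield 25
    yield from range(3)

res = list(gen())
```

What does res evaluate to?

Step 1: Trace yields in order:
  yield 24
  yield 0
  yield 1
  yield 25
  yield 0
  yield 1
  yield 2
Therefore res = [24, 0, 1, 25, 0, 1, 2].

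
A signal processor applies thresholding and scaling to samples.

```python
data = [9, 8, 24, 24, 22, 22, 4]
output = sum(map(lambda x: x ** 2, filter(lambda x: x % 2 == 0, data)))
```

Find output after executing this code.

Step 1: Filter even numbers from [9, 8, 24, 24, 22, 22, 4]: [8, 24, 24, 22, 22, 4]
Step 2: Square each: [64, 576, 576, 484, 484, 16]
Step 3: Sum = 2200.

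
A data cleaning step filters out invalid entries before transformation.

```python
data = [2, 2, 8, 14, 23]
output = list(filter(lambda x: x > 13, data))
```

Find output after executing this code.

Step 1: Filter elements > 13:
  2: removed
  2: removed
  8: removed
  14: kept
  23: kept
Therefore output = [14, 23].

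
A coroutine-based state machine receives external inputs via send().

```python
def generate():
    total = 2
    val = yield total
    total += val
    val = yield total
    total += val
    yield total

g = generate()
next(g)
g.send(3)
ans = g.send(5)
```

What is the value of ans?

Step 1: next() -> yield total=2.
Step 2: send(3) -> val=3, total = 2+3 = 5, yield 5.
Step 3: send(5) -> val=5, total = 5+5 = 10, yield 10.
Therefore ans = 10.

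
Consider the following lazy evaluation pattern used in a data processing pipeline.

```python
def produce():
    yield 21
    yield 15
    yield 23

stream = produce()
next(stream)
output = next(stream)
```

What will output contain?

Step 1: produce() creates a generator.
Step 2: next(stream) yields 21 (consumed and discarded).
Step 3: next(stream) yields 15, assigned to output.
Therefore output = 15.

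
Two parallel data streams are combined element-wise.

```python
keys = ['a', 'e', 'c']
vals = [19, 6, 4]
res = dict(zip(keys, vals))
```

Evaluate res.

Step 1: zip pairs keys with values:
  'a' -> 19
  'e' -> 6
  'c' -> 4
Therefore res = {'a': 19, 'e': 6, 'c': 4}.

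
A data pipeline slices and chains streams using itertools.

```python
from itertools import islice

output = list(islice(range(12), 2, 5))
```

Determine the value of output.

Step 1: islice(range(12), 2, 5) takes elements at indices [2, 5).
Step 2: Elements: [2, 3, 4].
Therefore output = [2, 3, 4].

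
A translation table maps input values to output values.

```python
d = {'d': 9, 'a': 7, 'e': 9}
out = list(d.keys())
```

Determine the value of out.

Step 1: d.keys() returns the dictionary keys in insertion order.
Therefore out = ['d', 'a', 'e'].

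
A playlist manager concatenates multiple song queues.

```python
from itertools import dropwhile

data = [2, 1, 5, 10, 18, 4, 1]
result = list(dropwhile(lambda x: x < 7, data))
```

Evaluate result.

Step 1: dropwhile drops elements while < 7:
  2 < 7: dropped
  1 < 7: dropped
  5 < 7: dropped
  10: kept (dropping stopped)
Step 2: Remaining elements kept regardless of condition.
Therefore result = [10, 18, 4, 1].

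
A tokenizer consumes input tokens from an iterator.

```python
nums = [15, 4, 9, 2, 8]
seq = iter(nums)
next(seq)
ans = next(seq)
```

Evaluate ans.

Step 1: Create iterator over [15, 4, 9, 2, 8].
Step 2: next() consumes 15.
Step 3: next() returns 4.
Therefore ans = 4.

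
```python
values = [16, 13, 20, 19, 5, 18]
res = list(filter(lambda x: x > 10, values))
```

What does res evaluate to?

Step 1: Filter elements > 10:
  16: kept
  13: kept
  20: kept
  19: kept
  5: removed
  18: kept
Therefore res = [16, 13, 20, 19, 18].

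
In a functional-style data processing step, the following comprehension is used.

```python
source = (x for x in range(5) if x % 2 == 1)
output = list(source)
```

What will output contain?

Step 1: Filter range(5) keeping only odd values:
  x=0: even, excluded
  x=1: odd, included
  x=2: even, excluded
  x=3: odd, included
  x=4: even, excluded
Therefore output = [1, 3].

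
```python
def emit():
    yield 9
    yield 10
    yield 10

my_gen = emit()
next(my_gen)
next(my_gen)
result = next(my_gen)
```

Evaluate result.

Step 1: emit() creates a generator.
Step 2: next(my_gen) yields 9 (consumed and discarded).
Step 3: next(my_gen) yields 10 (consumed and discarded).
Step 4: next(my_gen) yields 10, assigned to result.
Therefore result = 10.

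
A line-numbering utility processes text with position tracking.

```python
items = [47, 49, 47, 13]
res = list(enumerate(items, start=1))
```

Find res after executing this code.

Step 1: enumerate with start=1:
  (1, 47)
  (2, 49)
  (3, 47)
  (4, 13)
Therefore res = [(1, 47), (2, 49), (3, 47), (4, 13)].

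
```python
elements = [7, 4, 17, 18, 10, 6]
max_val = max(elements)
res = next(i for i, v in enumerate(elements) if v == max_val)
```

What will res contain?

Step 1: max([7, 4, 17, 18, 10, 6]) = 18.
Step 2: Find first index where value == 18:
  Index 0: 7 != 18
  Index 1: 4 != 18
  Index 2: 17 != 18
  Index 3: 18 == 18, found!
Therefore res = 3.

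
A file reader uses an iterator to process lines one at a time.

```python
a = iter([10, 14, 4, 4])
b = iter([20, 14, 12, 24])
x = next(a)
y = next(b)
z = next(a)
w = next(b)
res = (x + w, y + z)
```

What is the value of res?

Step 1: a iterates [10, 14, 4, 4], b iterates [20, 14, 12, 24].
Step 2: x = next(a) = 10, y = next(b) = 20.
Step 3: z = next(a) = 14, w = next(b) = 14.
Step 4: res = (10 + 14, 20 + 14) = (24, 34).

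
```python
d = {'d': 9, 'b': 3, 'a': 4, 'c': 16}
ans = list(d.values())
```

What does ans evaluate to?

Step 1: d.values() returns the dictionary values in insertion order.
Therefore ans = [9, 3, 4, 16].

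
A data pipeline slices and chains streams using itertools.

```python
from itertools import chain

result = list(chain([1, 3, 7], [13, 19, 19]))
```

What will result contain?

Step 1: chain() concatenates iterables: [1, 3, 7] + [13, 19, 19].
Therefore result = [1, 3, 7, 13, 19, 19].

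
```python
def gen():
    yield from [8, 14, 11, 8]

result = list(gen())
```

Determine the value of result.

Step 1: yield from delegates to the iterable, yielding each element.
Step 2: Collected values: [8, 14, 11, 8].
Therefore result = [8, 14, 11, 8].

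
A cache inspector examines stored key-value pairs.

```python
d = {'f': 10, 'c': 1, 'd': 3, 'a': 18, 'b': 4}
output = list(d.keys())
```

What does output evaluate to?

Step 1: d.keys() returns the dictionary keys in insertion order.
Therefore output = ['f', 'c', 'd', 'a', 'b'].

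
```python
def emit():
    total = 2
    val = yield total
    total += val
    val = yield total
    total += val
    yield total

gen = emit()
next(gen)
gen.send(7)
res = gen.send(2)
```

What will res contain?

Step 1: next() -> yield total=2.
Step 2: send(7) -> val=7, total = 2+7 = 9, yield 9.
Step 3: send(2) -> val=2, total = 9+2 = 11, yield 11.
Therefore res = 11.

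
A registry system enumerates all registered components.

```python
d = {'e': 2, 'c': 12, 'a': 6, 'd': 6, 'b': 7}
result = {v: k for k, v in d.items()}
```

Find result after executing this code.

Step 1: Invert dict (swap keys and values):
  'e': 2 -> 2: 'e'
  'c': 12 -> 12: 'c'
  'a': 6 -> 6: 'a'
  'd': 6 -> 6: 'd'
  'b': 7 -> 7: 'b'
Therefore result = {2: 'e', 12: 'c', 6: 'd', 7: 'b'}.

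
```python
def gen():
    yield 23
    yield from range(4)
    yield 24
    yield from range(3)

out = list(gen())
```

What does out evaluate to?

Step 1: Trace yields in order:
  yield 23
  yield 0
  yield 1
  yield 2
  yield 3
  yield 24
  yield 0
  yield 1
  yield 2
Therefore out = [23, 0, 1, 2, 3, 24, 0, 1, 2].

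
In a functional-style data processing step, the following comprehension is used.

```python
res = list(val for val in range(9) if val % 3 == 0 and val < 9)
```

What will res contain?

Step 1: Filter range(9) where val % 3 == 0 and val < 9:
  val=0: both conditions met, included
  val=1: excluded (1 % 3 != 0)
  val=2: excluded (2 % 3 != 0)
  val=3: both conditions met, included
  val=4: excluded (4 % 3 != 0)
  val=5: excluded (5 % 3 != 0)
  val=6: both conditions met, included
  val=7: excluded (7 % 3 != 0)
  val=8: excluded (8 % 3 != 0)
Therefore res = [0, 3, 6].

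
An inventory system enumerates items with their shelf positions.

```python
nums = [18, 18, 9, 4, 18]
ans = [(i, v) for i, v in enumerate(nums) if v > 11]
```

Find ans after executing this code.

Step 1: Filter enumerate([18, 18, 9, 4, 18]) keeping v > 11:
  (0, 18): 18 > 11, included
  (1, 18): 18 > 11, included
  (2, 9): 9 <= 11, excluded
  (3, 4): 4 <= 11, excluded
  (4, 18): 18 > 11, included
Therefore ans = [(0, 18), (1, 18), (4, 18)].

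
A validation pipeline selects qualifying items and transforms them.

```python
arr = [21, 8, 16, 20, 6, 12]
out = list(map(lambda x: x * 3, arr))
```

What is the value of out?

Step 1: Apply lambda x: x * 3 to each element:
  21 -> 63
  8 -> 24
  16 -> 48
  20 -> 60
  6 -> 18
  12 -> 36
Therefore out = [63, 24, 48, 60, 18, 36].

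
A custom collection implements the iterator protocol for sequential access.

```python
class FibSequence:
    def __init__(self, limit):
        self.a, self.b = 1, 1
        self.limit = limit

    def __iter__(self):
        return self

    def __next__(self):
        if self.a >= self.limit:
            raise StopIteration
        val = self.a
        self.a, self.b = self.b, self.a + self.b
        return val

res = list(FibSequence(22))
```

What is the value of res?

Step 1: Fibonacci-like sequence (a=1, b=1) until >= 22:
  Yield 1, then a,b = 1,2
  Yield 1, then a,b = 2,3
  Yield 2, then a,b = 3,5
  Yield 3, then a,b = 5,8
  Yield 5, then a,b = 8,13
  Yield 8, then a,b = 13,21
  Yield 13, then a,b = 21,34
  Yield 21, then a,b = 34,55
Step 2: 34 >= 22, stop.
Therefore res = [1, 1, 2, 3, 5, 8, 13, 21].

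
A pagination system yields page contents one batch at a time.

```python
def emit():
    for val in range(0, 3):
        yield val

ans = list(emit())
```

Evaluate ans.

Step 1: The generator yields each value from range(0, 3).
Step 2: list() consumes all yields: [0, 1, 2].
Therefore ans = [0, 1, 2].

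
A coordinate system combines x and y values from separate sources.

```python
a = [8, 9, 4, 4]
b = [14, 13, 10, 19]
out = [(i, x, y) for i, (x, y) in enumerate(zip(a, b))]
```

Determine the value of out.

Step 1: enumerate(zip(a, b)) gives index with paired elements:
  i=0: (8, 14)
  i=1: (9, 13)
  i=2: (4, 10)
  i=3: (4, 19)
Therefore out = [(0, 8, 14), (1, 9, 13), (2, 4, 10), (3, 4, 19)].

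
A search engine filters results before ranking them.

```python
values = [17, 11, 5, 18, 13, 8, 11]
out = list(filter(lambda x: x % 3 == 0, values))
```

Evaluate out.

Step 1: Filter elements divisible by 3:
  17 % 3 = 2: removed
  11 % 3 = 2: removed
  5 % 3 = 2: removed
  18 % 3 = 0: kept
  13 % 3 = 1: removed
  8 % 3 = 2: removed
  11 % 3 = 2: removed
Therefore out = [18].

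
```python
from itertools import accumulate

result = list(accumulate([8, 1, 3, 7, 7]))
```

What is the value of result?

Step 1: accumulate computes running sums:
  + 8 = 8
  + 1 = 9
  + 3 = 12
  + 7 = 19
  + 7 = 26
Therefore result = [8, 9, 12, 19, 26].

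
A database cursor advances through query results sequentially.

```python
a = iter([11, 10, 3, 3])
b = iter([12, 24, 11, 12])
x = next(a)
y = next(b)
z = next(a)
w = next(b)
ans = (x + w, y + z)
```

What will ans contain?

Step 1: a iterates [11, 10, 3, 3], b iterates [12, 24, 11, 12].
Step 2: x = next(a) = 11, y = next(b) = 12.
Step 3: z = next(a) = 10, w = next(b) = 24.
Step 4: ans = (11 + 24, 12 + 10) = (35, 22).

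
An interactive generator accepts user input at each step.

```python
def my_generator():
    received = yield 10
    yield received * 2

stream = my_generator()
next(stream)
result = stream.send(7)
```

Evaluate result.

Step 1: next(stream) advances to first yield, producing 10.
Step 2: send(7) resumes, received = 7.
Step 3: yield received * 2 = 7 * 2 = 14.
Therefore result = 14.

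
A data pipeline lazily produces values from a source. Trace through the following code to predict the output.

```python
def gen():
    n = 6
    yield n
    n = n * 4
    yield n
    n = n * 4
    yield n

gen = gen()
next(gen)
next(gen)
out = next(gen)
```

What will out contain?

Step 1: Trace through generator execution:
  Yield 1: n starts at 6, yield 6
  Yield 2: n = 6 * 4 = 24, yield 24
  Yield 3: n = 24 * 4 = 96, yield 96
Step 2: First next() gets 6, second next() gets the second value, third next() yields 96.
Therefore out = 96.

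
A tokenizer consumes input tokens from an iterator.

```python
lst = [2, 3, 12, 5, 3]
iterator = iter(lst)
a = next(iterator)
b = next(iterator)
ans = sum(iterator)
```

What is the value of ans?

Step 1: Create iterator over [2, 3, 12, 5, 3].
Step 2: a = next() = 2, b = next() = 3.
Step 3: sum() of remaining [12, 5, 3] = 20.
Therefore ans = 20.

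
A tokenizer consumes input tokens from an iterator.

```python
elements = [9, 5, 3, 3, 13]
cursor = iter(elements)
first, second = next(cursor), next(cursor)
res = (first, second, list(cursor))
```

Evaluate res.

Step 1: Create iterator over [9, 5, 3, 3, 13].
Step 2: first = 9, second = 5.
Step 3: Remaining elements: [3, 3, 13].
Therefore res = (9, 5, [3, 3, 13]).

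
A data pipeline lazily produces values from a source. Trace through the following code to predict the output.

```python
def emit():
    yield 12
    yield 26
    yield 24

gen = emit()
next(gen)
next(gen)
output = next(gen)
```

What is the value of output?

Step 1: emit() creates a generator.
Step 2: next(gen) yields 12 (consumed and discarded).
Step 3: next(gen) yields 26 (consumed and discarded).
Step 4: next(gen) yields 24, assigned to output.
Therefore output = 24.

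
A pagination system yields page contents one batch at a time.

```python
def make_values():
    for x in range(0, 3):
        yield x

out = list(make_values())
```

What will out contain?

Step 1: The generator yields each value from range(0, 3).
Step 2: list() consumes all yields: [0, 1, 2].
Therefore out = [0, 1, 2].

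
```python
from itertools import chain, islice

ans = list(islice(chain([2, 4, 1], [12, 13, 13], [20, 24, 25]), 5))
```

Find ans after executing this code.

Step 1: chain([2, 4, 1], [12, 13, 13], [20, 24, 25]) = [2, 4, 1, 12, 13, 13, 20, 24, 25].
Step 2: islice takes first 5 elements: [2, 4, 1, 12, 13].
Therefore ans = [2, 4, 1, 12, 13].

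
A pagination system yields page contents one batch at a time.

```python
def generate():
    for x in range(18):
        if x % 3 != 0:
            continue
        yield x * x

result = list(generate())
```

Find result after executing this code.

Step 1: Only yield x**2 when x is divisible by 3:
  x=0: 0 % 3 == 0, yield 0**2 = 0
  x=3: 3 % 3 == 0, yield 3**2 = 9
  x=6: 6 % 3 == 0, yield 6**2 = 36
  x=9: 9 % 3 == 0, yield 9**2 = 81
  x=12: 12 % 3 == 0, yield 12**2 = 144
  x=15: 15 % 3 == 0, yield 15**2 = 225
Therefore result = [0, 9, 36, 81, 144, 225].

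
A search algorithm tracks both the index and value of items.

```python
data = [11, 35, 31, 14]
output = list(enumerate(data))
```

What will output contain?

Step 1: enumerate pairs each element with its index:
  (0, 11)
  (1, 35)
  (2, 31)
  (3, 14)
Therefore output = [(0, 11), (1, 35), (2, 31), (3, 14)].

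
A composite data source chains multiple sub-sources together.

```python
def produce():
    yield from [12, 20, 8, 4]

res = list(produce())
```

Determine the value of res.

Step 1: yield from delegates to the iterable, yielding each element.
Step 2: Collected values: [12, 20, 8, 4].
Therefore res = [12, 20, 8, 4].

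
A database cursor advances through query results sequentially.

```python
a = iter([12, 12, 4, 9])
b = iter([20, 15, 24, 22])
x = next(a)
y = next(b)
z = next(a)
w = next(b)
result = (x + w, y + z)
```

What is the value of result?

Step 1: a iterates [12, 12, 4, 9], b iterates [20, 15, 24, 22].
Step 2: x = next(a) = 12, y = next(b) = 20.
Step 3: z = next(a) = 12, w = next(b) = 15.
Step 4: result = (12 + 15, 20 + 12) = (27, 32).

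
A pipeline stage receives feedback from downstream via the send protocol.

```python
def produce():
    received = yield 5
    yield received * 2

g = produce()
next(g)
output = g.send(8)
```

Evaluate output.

Step 1: next(g) advances to first yield, producing 5.
Step 2: send(8) resumes, received = 8.
Step 3: yield received * 2 = 8 * 2 = 16.
Therefore output = 16.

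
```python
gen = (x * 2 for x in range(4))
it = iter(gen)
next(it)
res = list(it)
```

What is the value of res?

Step 1: Generator produces [0, 2, 4, 6].
Step 2: next(it) consumes first element (0).
Step 3: list(it) collects remaining: [2, 4, 6].
Therefore res = [2, 4, 6].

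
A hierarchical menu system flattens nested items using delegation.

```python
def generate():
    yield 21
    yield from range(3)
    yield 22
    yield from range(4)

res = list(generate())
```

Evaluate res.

Step 1: Trace yields in order:
  yield 21
  yield 0
  yield 1
  yield 2
  yield 22
  yield 0
  yield 1
  yield 2
  yield 3
Therefore res = [21, 0, 1, 2, 22, 0, 1, 2, 3].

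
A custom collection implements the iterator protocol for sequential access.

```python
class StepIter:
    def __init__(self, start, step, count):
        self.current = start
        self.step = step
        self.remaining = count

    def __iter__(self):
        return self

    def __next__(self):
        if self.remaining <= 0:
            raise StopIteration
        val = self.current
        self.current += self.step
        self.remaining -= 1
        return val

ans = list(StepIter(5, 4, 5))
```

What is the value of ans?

Step 1: StepIter starts at 5, increments by 4, for 5 steps:
  Yield 5, then current += 4
  Yield 9, then current += 4
  Yield 13, then current += 4
  Yield 17, then current += 4
  Yield 21, then current += 4
Therefore ans = [5, 9, 13, 17, 21].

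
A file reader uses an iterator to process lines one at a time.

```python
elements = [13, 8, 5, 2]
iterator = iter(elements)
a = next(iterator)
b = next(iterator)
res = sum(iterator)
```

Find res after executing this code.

Step 1: Create iterator over [13, 8, 5, 2].
Step 2: a = next() = 13, b = next() = 8.
Step 3: sum() of remaining [5, 2] = 7.
Therefore res = 7.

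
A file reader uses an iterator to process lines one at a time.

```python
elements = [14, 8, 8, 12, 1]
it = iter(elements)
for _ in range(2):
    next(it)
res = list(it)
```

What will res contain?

Step 1: Create iterator over [14, 8, 8, 12, 1].
Step 2: Advance 2 positions (consuming [14, 8]).
Step 3: list() collects remaining elements: [8, 12, 1].
Therefore res = [8, 12, 1].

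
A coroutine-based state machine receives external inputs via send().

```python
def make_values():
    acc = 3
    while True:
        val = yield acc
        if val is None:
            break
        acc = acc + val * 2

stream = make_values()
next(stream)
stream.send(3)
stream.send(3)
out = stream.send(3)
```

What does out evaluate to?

Step 1: next() -> yield acc=3.
Step 2: send(3) -> val=3, acc = 3 + 3*2 = 9, yield 9.
Step 3: send(3) -> val=3, acc = 9 + 3*2 = 15, yield 15.
Step 4: send(3) -> val=3, acc = 15 + 3*2 = 21, yield 21.
Therefore out = 21.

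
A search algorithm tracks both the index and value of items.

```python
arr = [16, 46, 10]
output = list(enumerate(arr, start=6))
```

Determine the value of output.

Step 1: enumerate with start=6:
  (6, 16)
  (7, 46)
  (8, 10)
Therefore output = [(6, 16), (7, 46), (8, 10)].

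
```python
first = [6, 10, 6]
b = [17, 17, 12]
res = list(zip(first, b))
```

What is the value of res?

Step 1: zip pairs elements at same index:
  Index 0: (6, 17)
  Index 1: (10, 17)
  Index 2: (6, 12)
Therefore res = [(6, 17), (10, 17), (6, 12)].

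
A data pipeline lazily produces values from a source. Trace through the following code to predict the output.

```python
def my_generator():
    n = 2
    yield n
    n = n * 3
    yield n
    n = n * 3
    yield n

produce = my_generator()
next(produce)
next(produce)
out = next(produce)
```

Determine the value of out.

Step 1: Trace through generator execution:
  Yield 1: n starts at 2, yield 2
  Yield 2: n = 2 * 3 = 6, yield 6
  Yield 3: n = 6 * 3 = 18, yield 18
Step 2: First next() gets 2, second next() gets the second value, third next() yields 18.
Therefore out = 18.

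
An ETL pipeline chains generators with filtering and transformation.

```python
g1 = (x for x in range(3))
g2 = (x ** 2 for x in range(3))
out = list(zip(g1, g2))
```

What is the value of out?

Step 1: g1 produces [0, 1, 2].
Step 2: g2 produces [0, 1, 4].
Step 3: zip pairs them: [(0, 0), (1, 1), (2, 4)].
Therefore out = [(0, 0), (1, 1), (2, 4)].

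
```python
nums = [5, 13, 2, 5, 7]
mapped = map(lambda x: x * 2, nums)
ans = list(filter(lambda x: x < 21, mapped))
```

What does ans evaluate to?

Step 1: Map x * 2:
  5 -> 10
  13 -> 26
  2 -> 4
  5 -> 10
  7 -> 14
Step 2: Filter for < 21:
  10: kept
  26: removed
  4: kept
  10: kept
  14: kept
Therefore ans = [10, 4, 10, 14].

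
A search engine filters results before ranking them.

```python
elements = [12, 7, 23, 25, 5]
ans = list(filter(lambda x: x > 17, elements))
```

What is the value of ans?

Step 1: Filter elements > 17:
  12: removed
  7: removed
  23: kept
  25: kept
  5: removed
Therefore ans = [23, 25].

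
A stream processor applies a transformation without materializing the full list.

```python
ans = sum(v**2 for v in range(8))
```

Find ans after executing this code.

Step 1: Compute v**2 for each v in range(8):
  v=0: 0**2 = 0
  v=1: 1**2 = 1
  v=2: 2**2 = 4
  v=3: 3**2 = 9
  v=4: 4**2 = 16
  v=5: 5**2 = 25
  v=6: 6**2 = 36
  v=7: 7**2 = 49
Step 2: sum = 0 + 1 + 4 + 9 + 16 + 25 + 36 + 49 = 140.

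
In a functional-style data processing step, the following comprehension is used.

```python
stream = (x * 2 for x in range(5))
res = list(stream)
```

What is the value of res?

Step 1: For each x in range(5), compute x*2:
  x=0: 0*2 = 0
  x=1: 1*2 = 2
  x=2: 2*2 = 4
  x=3: 3*2 = 6
  x=4: 4*2 = 8
Therefore res = [0, 2, 4, 6, 8].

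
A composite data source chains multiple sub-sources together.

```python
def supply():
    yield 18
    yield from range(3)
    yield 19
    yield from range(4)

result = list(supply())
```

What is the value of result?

Step 1: Trace yields in order:
  yield 18
  yield 0
  yield 1
  yield 2
  yield 19
  yield 0
  yield 1
  yield 2
  yield 3
Therefore result = [18, 0, 1, 2, 19, 0, 1, 2, 3].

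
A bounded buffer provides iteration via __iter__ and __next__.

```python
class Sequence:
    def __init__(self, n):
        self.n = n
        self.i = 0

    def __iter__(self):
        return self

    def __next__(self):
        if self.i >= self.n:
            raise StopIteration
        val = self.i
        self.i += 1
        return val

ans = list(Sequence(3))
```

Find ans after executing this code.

Step 1: Sequence(3) creates an iterator counting 0 to 2.
Step 2: list() consumes all values: [0, 1, 2].
Therefore ans = [0, 1, 2].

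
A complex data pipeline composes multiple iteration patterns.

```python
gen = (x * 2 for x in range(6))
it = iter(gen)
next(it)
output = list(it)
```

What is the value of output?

Step 1: Generator produces [0, 2, 4, 6, 8, 10].
Step 2: next(it) consumes first element (0).
Step 3: list(it) collects remaining: [2, 4, 6, 8, 10].
Therefore output = [2, 4, 6, 8, 10].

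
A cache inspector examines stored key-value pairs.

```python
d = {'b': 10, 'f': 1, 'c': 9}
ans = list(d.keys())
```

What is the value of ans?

Step 1: d.keys() returns the dictionary keys in insertion order.
Therefore ans = ['b', 'f', 'c'].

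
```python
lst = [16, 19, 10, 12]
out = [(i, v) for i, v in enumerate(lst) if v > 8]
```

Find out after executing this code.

Step 1: Filter enumerate([16, 19, 10, 12]) keeping v > 8:
  (0, 16): 16 > 8, included
  (1, 19): 19 > 8, included
  (2, 10): 10 > 8, included
  (3, 12): 12 > 8, included
Therefore out = [(0, 16), (1, 19), (2, 10), (3, 12)].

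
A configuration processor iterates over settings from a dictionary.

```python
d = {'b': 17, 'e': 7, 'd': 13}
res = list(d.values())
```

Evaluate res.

Step 1: d.values() returns the dictionary values in insertion order.
Therefore res = [17, 7, 13].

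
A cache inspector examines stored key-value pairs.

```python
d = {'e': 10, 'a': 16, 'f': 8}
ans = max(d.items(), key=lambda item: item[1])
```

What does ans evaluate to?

Step 1: Find item with maximum value:
  ('e', 10)
  ('a', 16)
  ('f', 8)
Step 2: Maximum value is 16 at key 'a'.
Therefore ans = ('a', 16).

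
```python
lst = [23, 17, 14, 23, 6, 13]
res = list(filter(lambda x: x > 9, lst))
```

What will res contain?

Step 1: Filter elements > 9:
  23: kept
  17: kept
  14: kept
  23: kept
  6: removed
  13: kept
Therefore res = [23, 17, 14, 23, 13].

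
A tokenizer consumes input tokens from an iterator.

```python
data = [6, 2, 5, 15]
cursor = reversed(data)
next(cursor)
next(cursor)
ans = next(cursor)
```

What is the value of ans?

Step 1: reversed([6, 2, 5, 15]) gives iterator: [15, 5, 2, 6].
Step 2: First next() = 15, second next() = 5.
Step 3: Third next() = 2.
Therefore ans = 2.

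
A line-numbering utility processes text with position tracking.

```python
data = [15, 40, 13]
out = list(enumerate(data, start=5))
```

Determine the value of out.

Step 1: enumerate with start=5:
  (5, 15)
  (6, 40)
  (7, 13)
Therefore out = [(5, 15), (6, 40), (7, 13)].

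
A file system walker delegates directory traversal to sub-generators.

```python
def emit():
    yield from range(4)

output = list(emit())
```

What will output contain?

Step 1: yield from delegates to the iterable, yielding each element.
Step 2: Collected values: [0, 1, 2, 3].
Therefore output = [0, 1, 2, 3].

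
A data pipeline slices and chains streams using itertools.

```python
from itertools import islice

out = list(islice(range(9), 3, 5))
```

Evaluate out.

Step 1: islice(range(9), 3, 5) takes elements at indices [3, 5).
Step 2: Elements: [3, 4].
Therefore out = [3, 4].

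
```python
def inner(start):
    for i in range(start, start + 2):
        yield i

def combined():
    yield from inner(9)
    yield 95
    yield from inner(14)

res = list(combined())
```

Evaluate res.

Step 1: combined() delegates to inner(9):
  yield 9
  yield 10
Step 2: yield 95
Step 3: Delegates to inner(14):
  yield 14
  yield 15
Therefore res = [9, 10, 95, 14, 15].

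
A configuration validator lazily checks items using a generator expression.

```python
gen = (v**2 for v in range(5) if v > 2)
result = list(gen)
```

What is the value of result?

Step 1: For range(5), keep v > 2, then square:
  v=0: 0 <= 2, excluded
  v=1: 1 <= 2, excluded
  v=2: 2 <= 2, excluded
  v=3: 3 > 2, yield 3**2 = 9
  v=4: 4 > 2, yield 4**2 = 16
Therefore result = [9, 16].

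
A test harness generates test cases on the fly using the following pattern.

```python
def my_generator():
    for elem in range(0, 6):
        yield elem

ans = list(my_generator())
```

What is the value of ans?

Step 1: The generator yields each value from range(0, 6).
Step 2: list() consumes all yields: [0, 1, 2, 3, 4, 5].
Therefore ans = [0, 1, 2, 3, 4, 5].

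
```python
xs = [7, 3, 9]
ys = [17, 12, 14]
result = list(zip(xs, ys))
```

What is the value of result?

Step 1: zip pairs elements at same index:
  Index 0: (7, 17)
  Index 1: (3, 12)
  Index 2: (9, 14)
Therefore result = [(7, 17), (3, 12), (9, 14)].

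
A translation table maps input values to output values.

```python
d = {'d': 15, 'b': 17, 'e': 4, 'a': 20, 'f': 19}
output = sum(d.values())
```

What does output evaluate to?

Step 1: d.values() = [15, 17, 4, 20, 19].
Step 2: sum = 75.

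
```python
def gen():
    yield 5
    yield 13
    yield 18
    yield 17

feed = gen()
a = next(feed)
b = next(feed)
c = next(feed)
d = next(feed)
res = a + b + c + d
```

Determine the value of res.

Step 1: Create generator and consume all values:
  a = next(feed) = 5
  b = next(feed) = 13
  c = next(feed) = 18
  d = next(feed) = 17
Step 2: res = 5 + 13 + 18 + 17 = 53.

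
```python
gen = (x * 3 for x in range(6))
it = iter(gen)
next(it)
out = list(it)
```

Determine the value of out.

Step 1: Generator produces [0, 3, 6, 9, 12, 15].
Step 2: next(it) consumes first element (0).
Step 3: list(it) collects remaining: [3, 6, 9, 12, 15].
Therefore out = [3, 6, 9, 12, 15].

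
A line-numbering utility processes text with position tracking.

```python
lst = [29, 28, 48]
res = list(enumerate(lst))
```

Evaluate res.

Step 1: enumerate pairs each element with its index:
  (0, 29)
  (1, 28)
  (2, 48)
Therefore res = [(0, 29), (1, 28), (2, 48)].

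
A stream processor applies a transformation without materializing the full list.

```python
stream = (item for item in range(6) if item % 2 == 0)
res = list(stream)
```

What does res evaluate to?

Step 1: Filter range(6) keeping only even values:
  item=0: even, included
  item=1: odd, excluded
  item=2: even, included
  item=3: odd, excluded
  item=4: even, included
  item=5: odd, excluded
Therefore res = [0, 2, 4].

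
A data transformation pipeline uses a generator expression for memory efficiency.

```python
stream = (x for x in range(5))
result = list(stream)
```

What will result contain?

Step 1: Generator expression iterates range(5): [0, 1, 2, 3, 4].
Step 2: list() collects all values.
Therefore result = [0, 1, 2, 3, 4].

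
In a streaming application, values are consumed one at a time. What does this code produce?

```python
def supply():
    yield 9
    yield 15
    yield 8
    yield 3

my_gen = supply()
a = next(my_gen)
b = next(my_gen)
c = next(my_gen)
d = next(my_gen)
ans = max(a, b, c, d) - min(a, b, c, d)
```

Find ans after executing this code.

Step 1: Create generator and consume all values:
  a = next(my_gen) = 9
  b = next(my_gen) = 15
  c = next(my_gen) = 8
  d = next(my_gen) = 3
Step 2: max = 15, min = 3, ans = 15 - 3 = 12.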